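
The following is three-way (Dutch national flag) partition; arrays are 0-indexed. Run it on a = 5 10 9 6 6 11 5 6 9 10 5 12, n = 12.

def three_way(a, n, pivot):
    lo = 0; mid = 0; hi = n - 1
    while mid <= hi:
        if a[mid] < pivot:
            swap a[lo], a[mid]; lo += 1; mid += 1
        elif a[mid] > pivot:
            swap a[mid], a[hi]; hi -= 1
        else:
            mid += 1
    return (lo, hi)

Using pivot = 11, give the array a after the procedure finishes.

pivot = 11; lo=0, mid=0, hi=11
a[mid]=5<11: swap a[0],a[0]; lo=1,mid=1 → 5 10 9 6 6 11 5 6 9 10 5 12
a[mid]=10<11: swap a[1],a[1]; lo=2,mid=2 → 5 10 9 6 6 11 5 6 9 10 5 12
a[mid]=9<11: swap a[2],a[2]; lo=3,mid=3 → 5 10 9 6 6 11 5 6 9 10 5 12
a[mid]=6<11: swap a[3],a[3]; lo=4,mid=4 → 5 10 9 6 6 11 5 6 9 10 5 12
a[mid]=6<11: swap a[4],a[4]; lo=5,mid=5 → 5 10 9 6 6 11 5 6 9 10 5 12
a[mid]=11=11: mid=6
a[mid]=5<11: swap a[5],a[6]; lo=6,mid=7 → 5 10 9 6 6 5 11 6 9 10 5 12
a[mid]=6<11: swap a[6],a[7]; lo=7,mid=8 → 5 10 9 6 6 5 6 11 9 10 5 12
a[mid]=9<11: swap a[7],a[8]; lo=8,mid=9 → 5 10 9 6 6 5 6 9 11 10 5 12
a[mid]=10<11: swap a[8],a[9]; lo=9,mid=10 → 5 10 9 6 6 5 6 9 10 11 5 12
a[mid]=5<11: swap a[9],a[10]; lo=10,mid=11 → 5 10 9 6 6 5 6 9 10 5 11 12
a[mid]=12>11: swap a[11],a[11]; hi=10 → 5 10 9 6 6 5 6 9 10 5 11 12
end: lo=10, hi=10; a = 5 10 9 6 6 5 6 9 10 5 11 12

5 10 9 6 6 5 6 9 10 5 11 12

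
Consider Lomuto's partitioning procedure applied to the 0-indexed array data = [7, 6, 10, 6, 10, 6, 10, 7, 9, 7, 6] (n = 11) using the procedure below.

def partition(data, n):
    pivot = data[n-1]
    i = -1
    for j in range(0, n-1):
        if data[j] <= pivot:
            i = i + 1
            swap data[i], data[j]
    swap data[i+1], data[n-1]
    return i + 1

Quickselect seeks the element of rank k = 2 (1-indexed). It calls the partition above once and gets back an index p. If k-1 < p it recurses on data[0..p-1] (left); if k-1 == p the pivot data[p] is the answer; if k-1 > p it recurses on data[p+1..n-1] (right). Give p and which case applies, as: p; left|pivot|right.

pivot = data[10] = 6; i = -1
j=0: data[0]=7 > 6 → no swap
j=1: data[1]=6 ≤ 6 → i=0, swap data[0],data[1] → [6, 7, 10, 6, 10, 6, 10, 7, 9, 7, 6]
j=2: data[2]=10 > 6 → no swap
j=3: data[3]=6 ≤ 6 → i=1, swap data[1],data[3] → [6, 6, 10, 7, 10, 6, 10, 7, 9, 7, 6]
j=4: data[4]=10 > 6 → no swap
j=5: data[5]=6 ≤ 6 → i=2, swap data[2],data[5] → [6, 6, 6, 7, 10, 10, 10, 7, 9, 7, 6]
j=6: data[6]=10 > 6 → no swap
j=7: data[7]=7 > 6 → no swap
j=8: data[8]=9 > 6 → no swap
j=9: data[9]=7 > 6 → no swap
final swap data[3],data[10] → [6, 6, 6, 6, 10, 10, 10, 7, 9, 7, 7]; return 3
p = 3; k-1 = 1 < 3 ⇒ left

3; left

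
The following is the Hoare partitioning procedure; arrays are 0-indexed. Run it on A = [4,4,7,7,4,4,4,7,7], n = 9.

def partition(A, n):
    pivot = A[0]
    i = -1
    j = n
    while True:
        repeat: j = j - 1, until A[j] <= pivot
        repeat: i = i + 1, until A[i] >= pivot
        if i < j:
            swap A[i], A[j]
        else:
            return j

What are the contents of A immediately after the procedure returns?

pivot = A[0] = 4; i = -1, j = 9
j→6 (A[6]=4≤4), i→0 (A[0]=4≥4); i<j, swap → [4,4,7,7,4,4,4,7,7]
j→5 (A[5]=4≤4), i→1 (A[1]=4≥4); i<j, swap → [4,4,7,7,4,4,4,7,7]
j→4 (A[4]=4≤4), i→2 (A[2]=7≥4); i<j, swap → [4,4,4,7,7,4,4,7,7]
j→2, i→3; i≥j, return j=2. A = [4,4,4,7,7,4,4,7,7]

[4,4,4,7,7,4,4,7,7]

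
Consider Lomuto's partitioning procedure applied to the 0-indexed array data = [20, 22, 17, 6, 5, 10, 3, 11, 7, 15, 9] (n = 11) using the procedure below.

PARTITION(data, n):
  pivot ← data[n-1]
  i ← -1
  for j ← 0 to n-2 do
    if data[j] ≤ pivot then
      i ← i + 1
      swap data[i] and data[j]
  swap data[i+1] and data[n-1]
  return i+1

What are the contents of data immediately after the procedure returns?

[6, 5, 3, 7, 9, 10, 17, 11, 20, 15, 22]

pivot = data[10] = 9; i = -1
j=0: data[0]=20 > 9 → no swap
j=1: data[1]=22 > 9 → no swap
j=2: data[2]=17 > 9 → no swap
j=3: data[3]=6 ≤ 9 → i=0, swap data[0],data[3] → [6, 22, 17, 20, 5, 10, 3, 11, 7, 15, 9]
j=4: data[4]=5 ≤ 9 → i=1, swap data[1],data[4] → [6, 5, 17, 20, 22, 10, 3, 11, 7, 15, 9]
j=5: data[5]=10 > 9 → no swap
j=6: data[6]=3 ≤ 9 → i=2, swap data[2],data[6] → [6, 5, 3, 20, 22, 10, 17, 11, 7, 15, 9]
j=7: data[7]=11 > 9 → no swap
j=8: data[8]=7 ≤ 9 → i=3, swap data[3],data[8] → [6, 5, 3, 7, 22, 10, 17, 11, 20, 15, 9]
j=9: data[9]=15 > 9 → no swap
final swap data[4],data[10] → [6, 5, 3, 7, 9, 10, 17, 11, 20, 15, 22]; return 4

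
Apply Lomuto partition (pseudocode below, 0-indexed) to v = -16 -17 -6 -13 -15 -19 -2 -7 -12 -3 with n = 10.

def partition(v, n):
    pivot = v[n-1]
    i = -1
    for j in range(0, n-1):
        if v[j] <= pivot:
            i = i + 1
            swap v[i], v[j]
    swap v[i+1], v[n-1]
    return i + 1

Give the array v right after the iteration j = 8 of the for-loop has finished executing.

-16 -17 -6 -13 -15 -19 -7 -12 -2 -3

pivot=-3, i=-1
j=0: -16≤-3, i=0, swap(0,0) ⇒ -16 -17 -6 -13 -15 -19 -2 -7 -12 -3
j=1: -17≤-3, i=1, swap(1,1) ⇒ -16 -17 -6 -13 -15 -19 -2 -7 -12 -3
j=2: -6≤-3, i=2, swap(2,2) ⇒ -16 -17 -6 -13 -15 -19 -2 -7 -12 -3
j=3: -13≤-3, i=3, swap(3,3) ⇒ -16 -17 -6 -13 -15 -19 -2 -7 -12 -3
j=4: -15≤-3, i=4, swap(4,4) ⇒ -16 -17 -6 -13 -15 -19 -2 -7 -12 -3
j=5: -19≤-3, i=5, swap(5,5) ⇒ -16 -17 -6 -13 -15 -19 -2 -7 -12 -3
j=6: -2>-3, skip
j=7: -7≤-3, i=6, swap(6,7) ⇒ -16 -17 -6 -13 -15 -19 -7 -2 -12 -3
j=8: -12≤-3, i=7, swap(7,8) ⇒ -16 -17 -6 -13 -15 -19 -7 -12 -2 -3
(after j=8) v = -16 -17 -6 -13 -15 -19 -7 -12 -2 -3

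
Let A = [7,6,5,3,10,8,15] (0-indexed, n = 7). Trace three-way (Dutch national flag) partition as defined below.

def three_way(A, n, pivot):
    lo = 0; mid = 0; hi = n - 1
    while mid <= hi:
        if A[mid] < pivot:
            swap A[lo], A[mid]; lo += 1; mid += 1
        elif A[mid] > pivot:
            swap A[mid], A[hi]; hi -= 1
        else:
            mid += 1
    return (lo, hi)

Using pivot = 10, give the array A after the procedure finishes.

[7,6,5,3,8,10,15]

lo=0 mid=0 hi=6
7<10: swap(0,0), lo=1 mid=1 ⇒ [7,6,5,3,10,8,15]
6<10: swap(1,1), lo=2 mid=2 ⇒ [7,6,5,3,10,8,15]
5<10: swap(2,2), lo=3 mid=3 ⇒ [7,6,5,3,10,8,15]
3<10: swap(3,3), lo=4 mid=4 ⇒ [7,6,5,3,10,8,15]
10=10: mid=5
8<10: swap(4,5), lo=5 mid=6 ⇒ [7,6,5,3,8,10,15]
15>10: swap(6,6), hi=5 ⇒ [7,6,5,3,8,10,15]
done. lo=5 hi=5; A=[7,6,5,3,8,10,15]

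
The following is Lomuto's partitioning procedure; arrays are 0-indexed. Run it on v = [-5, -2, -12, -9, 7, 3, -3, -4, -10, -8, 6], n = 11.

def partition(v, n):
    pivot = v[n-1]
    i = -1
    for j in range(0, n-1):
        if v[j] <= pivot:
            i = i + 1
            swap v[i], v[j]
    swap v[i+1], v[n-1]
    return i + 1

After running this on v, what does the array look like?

[-5, -2, -12, -9, 3, -3, -4, -10, -8, 6, 7]

pivot = v[10] = 6; i = -1
j=0: v[0]=-5 ≤ 6 → i=0, swap v[0],v[0] (no change) → [-5, -2, -12, -9, 7, 3, -3, -4, -10, -8, 6]
j=1: v[1]=-2 ≤ 6 → i=1, swap v[1],v[1] (no change) → [-5, -2, -12, -9, 7, 3, -3, -4, -10, -8, 6]
j=2: v[2]=-12 ≤ 6 → i=2, swap v[2],v[2] (no change) → [-5, -2, -12, -9, 7, 3, -3, -4, -10, -8, 6]
j=3: v[3]=-9 ≤ 6 → i=3, swap v[3],v[3] (no change) → [-5, -2, -12, -9, 7, 3, -3, -4, -10, -8, 6]
j=4: v[4]=7 > 6 → no swap
j=5: v[5]=3 ≤ 6 → i=4, swap v[4],v[5] → [-5, -2, -12, -9, 3, 7, -3, -4, -10, -8, 6]
j=6: v[6]=-3 ≤ 6 → i=5, swap v[5],v[6] → [-5, -2, -12, -9, 3, -3, 7, -4, -10, -8, 6]
j=7: v[7]=-4 ≤ 6 → i=6, swap v[6],v[7] → [-5, -2, -12, -9, 3, -3, -4, 7, -10, -8, 6]
j=8: v[8]=-10 ≤ 6 → i=7, swap v[7],v[8] → [-5, -2, -12, -9, 3, -3, -4, -10, 7, -8, 6]
j=9: v[9]=-8 ≤ 6 → i=8, swap v[8],v[9] → [-5, -2, -12, -9, 3, -3, -4, -10, -8, 7, 6]
final swap v[9],v[10] → [-5, -2, -12, -9, 3, -3, -4, -10, -8, 6, 7]; return 9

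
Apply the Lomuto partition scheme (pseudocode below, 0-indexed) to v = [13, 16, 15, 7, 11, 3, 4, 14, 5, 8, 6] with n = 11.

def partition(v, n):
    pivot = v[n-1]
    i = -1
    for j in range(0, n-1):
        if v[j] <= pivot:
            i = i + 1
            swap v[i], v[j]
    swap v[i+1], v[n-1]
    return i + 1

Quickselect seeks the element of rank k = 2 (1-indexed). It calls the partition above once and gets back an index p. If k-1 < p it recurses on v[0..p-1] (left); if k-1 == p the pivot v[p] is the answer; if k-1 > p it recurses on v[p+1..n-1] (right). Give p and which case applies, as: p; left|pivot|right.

pivot = v[10] = 6; i = -1
j=0: v[0]=13 > 6 → no swap
j=1: v[1]=16 > 6 → no swap
j=2: v[2]=15 > 6 → no swap
j=3: v[3]=7 > 6 → no swap
j=4: v[4]=11 > 6 → no swap
j=5: v[5]=3 ≤ 6 → i=0, swap v[0],v[5] → [3, 16, 15, 7, 11, 13, 4, 14, 5, 8, 6]
j=6: v[6]=4 ≤ 6 → i=1, swap v[1],v[6] → [3, 4, 15, 7, 11, 13, 16, 14, 5, 8, 6]
j=7: v[7]=14 > 6 → no swap
j=8: v[8]=5 ≤ 6 → i=2, swap v[2],v[8] → [3, 4, 5, 7, 11, 13, 16, 14, 15, 8, 6]
j=9: v[9]=8 > 6 → no swap
final swap v[3],v[10] → [3, 4, 5, 6, 11, 13, 16, 14, 15, 8, 7]; return 3
p = 3; k-1 = 1 < 3 ⇒ left

3; left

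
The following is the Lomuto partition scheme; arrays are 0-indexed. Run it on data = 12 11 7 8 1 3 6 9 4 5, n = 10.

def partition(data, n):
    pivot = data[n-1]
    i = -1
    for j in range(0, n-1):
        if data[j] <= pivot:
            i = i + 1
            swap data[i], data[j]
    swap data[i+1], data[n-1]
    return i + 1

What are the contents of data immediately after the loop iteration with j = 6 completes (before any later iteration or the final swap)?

1 3 7 8 12 11 6 9 4 5

pivot = data[9] = 5; i = -1
j=0: data[0]=12 > 5 → no swap
j=1: data[1]=11 > 5 → no swap
j=2: data[2]=7 > 5 → no swap
j=3: data[3]=8 > 5 → no swap
j=4: data[4]=1 ≤ 5 → i=0, swap data[0],data[4] → 1 11 7 8 12 3 6 9 4 5
j=5: data[5]=3 ≤ 5 → i=1, swap data[1],data[5] → 1 3 7 8 12 11 6 9 4 5
j=6: data[6]=6 > 5 → no swap
(after j=6) data = 1 3 7 8 12 11 6 9 4 5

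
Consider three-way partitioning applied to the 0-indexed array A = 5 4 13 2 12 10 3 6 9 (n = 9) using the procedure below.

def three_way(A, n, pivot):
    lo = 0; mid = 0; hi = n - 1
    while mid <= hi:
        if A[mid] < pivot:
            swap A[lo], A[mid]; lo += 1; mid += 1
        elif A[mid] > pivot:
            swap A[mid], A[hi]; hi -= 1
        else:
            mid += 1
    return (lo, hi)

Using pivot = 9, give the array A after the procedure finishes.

pivot = 9; lo=0, mid=0, hi=8
A[mid]=5<9: swap A[0],A[0]; lo=1,mid=1 → 5 4 13 2 12 10 3 6 9
A[mid]=4<9: swap A[1],A[1]; lo=2,mid=2 → 5 4 13 2 12 10 3 6 9
A[mid]=13>9: swap A[2],A[8]; hi=7 → 5 4 9 2 12 10 3 6 13
A[mid]=9=9: mid=3
A[mid]=2<9: swap A[2],A[3]; lo=3,mid=4 → 5 4 2 9 12 10 3 6 13
A[mid]=12>9: swap A[4],A[7]; hi=6 → 5 4 2 9 6 10 3 12 13
A[mid]=6<9: swap A[3],A[4]; lo=4,mid=5 → 5 4 2 6 9 10 3 12 13
A[mid]=10>9: swap A[5],A[6]; hi=5 → 5 4 2 6 9 3 10 12 13
A[mid]=3<9: swap A[4],A[5]; lo=5,mid=6 → 5 4 2 6 3 9 10 12 13
end: lo=5, hi=5; A = 5 4 2 6 3 9 10 12 13

5 4 2 6 3 9 10 12 13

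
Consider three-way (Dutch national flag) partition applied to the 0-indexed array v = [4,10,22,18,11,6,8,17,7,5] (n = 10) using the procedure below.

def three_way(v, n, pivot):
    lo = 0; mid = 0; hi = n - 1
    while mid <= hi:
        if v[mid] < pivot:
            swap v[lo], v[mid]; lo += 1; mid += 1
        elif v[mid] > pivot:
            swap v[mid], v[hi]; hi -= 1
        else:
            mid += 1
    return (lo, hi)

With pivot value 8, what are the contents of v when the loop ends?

lo=0 mid=0 hi=9
4<8: swap(0,0), lo=1 mid=1 ⇒ [4,10,22,18,11,6,8,17,7,5]
10>8: swap(1,9), hi=8 ⇒ [4,5,22,18,11,6,8,17,7,10]
5<8: swap(1,1), lo=2 mid=2 ⇒ [4,5,22,18,11,6,8,17,7,10]
22>8: swap(2,8), hi=7 ⇒ [4,5,7,18,11,6,8,17,22,10]
7<8: swap(2,2), lo=3 mid=3 ⇒ [4,5,7,18,11,6,8,17,22,10]
18>8: swap(3,7), hi=6 ⇒ [4,5,7,17,11,6,8,18,22,10]
17>8: swap(3,6), hi=5 ⇒ [4,5,7,8,11,6,17,18,22,10]
8=8: mid=4
11>8: swap(4,5), hi=4 ⇒ [4,5,7,8,6,11,17,18,22,10]
6<8: swap(3,4), lo=4 mid=5 ⇒ [4,5,7,6,8,11,17,18,22,10]
done. lo=4 hi=4; v=[4,5,7,6,8,11,17,18,22,10]

[4,5,7,6,8,11,17,18,22,10]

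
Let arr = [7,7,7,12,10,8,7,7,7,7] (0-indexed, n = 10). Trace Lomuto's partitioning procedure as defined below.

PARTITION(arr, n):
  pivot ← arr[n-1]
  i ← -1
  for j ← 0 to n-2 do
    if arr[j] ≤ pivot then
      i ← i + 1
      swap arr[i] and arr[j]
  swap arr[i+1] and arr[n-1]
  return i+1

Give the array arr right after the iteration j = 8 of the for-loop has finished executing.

pivot=7, i=-1
j=0: 7≤7, i=0, swap(0,0) ⇒ [7,7,7,12,10,8,7,7,7,7]
j=1: 7≤7, i=1, swap(1,1) ⇒ [7,7,7,12,10,8,7,7,7,7]
j=2: 7≤7, i=2, swap(2,2) ⇒ [7,7,7,12,10,8,7,7,7,7]
j=3: 12>7, skip
j=4: 10>7, skip
j=5: 8>7, skip
j=6: 7≤7, i=3, swap(3,6) ⇒ [7,7,7,7,10,8,12,7,7,7]
j=7: 7≤7, i=4, swap(4,7) ⇒ [7,7,7,7,7,8,12,10,7,7]
j=8: 7≤7, i=5, swap(5,8) ⇒ [7,7,7,7,7,7,12,10,8,7]
(after j=8) arr = [7,7,7,7,7,7,12,10,8,7]

[7,7,7,7,7,7,12,10,8,7]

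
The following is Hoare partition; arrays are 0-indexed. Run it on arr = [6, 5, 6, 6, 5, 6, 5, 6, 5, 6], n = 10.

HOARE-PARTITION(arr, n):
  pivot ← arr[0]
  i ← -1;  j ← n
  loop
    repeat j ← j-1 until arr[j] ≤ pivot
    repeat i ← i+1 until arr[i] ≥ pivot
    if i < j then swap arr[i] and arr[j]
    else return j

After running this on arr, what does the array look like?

pivot = arr[0] = 6; i = -1, j = 10
j→9 (arr[9]=6≤6), i→0 (arr[0]=6≥6); i<j, swap → [6, 5, 6, 6, 5, 6, 5, 6, 5, 6]
j→8 (arr[8]=5≤6), i→2 (arr[2]=6≥6); i<j, swap → [6, 5, 5, 6, 5, 6, 5, 6, 6, 6]
j→7 (arr[7]=6≤6), i→3 (arr[3]=6≥6); i<j, swap → [6, 5, 5, 6, 5, 6, 5, 6, 6, 6]
j→6 (arr[6]=5≤6), i→5 (arr[5]=6≥6); i<j, swap → [6, 5, 5, 6, 5, 5, 6, 6, 6, 6]
j→5, i→6; i≥j, return j=5. arr = [6, 5, 5, 6, 5, 5, 6, 6, 6, 6]

[6, 5, 5, 6, 5, 5, 6, 6, 6, 6]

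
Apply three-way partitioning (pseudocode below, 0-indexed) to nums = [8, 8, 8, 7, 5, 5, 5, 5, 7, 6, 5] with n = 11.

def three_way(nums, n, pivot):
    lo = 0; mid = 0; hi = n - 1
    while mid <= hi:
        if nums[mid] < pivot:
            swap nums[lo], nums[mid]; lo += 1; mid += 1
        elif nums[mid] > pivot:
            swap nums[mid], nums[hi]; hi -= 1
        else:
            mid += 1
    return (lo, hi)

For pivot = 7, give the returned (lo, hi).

pivot = 7; lo=0, mid=0, hi=10
nums[mid]=8>7: swap nums[0],nums[10]; hi=9 → [5, 8, 8, 7, 5, 5, 5, 5, 7, 6, 8]
nums[mid]=5<7: swap nums[0],nums[0]; lo=1,mid=1 → [5, 8, 8, 7, 5, 5, 5, 5, 7, 6, 8]
nums[mid]=8>7: swap nums[1],nums[9]; hi=8 → [5, 6, 8, 7, 5, 5, 5, 5, 7, 8, 8]
nums[mid]=6<7: swap nums[1],nums[1]; lo=2,mid=2 → [5, 6, 8, 7, 5, 5, 5, 5, 7, 8, 8]
nums[mid]=8>7: swap nums[2],nums[8]; hi=7 → [5, 6, 7, 7, 5, 5, 5, 5, 8, 8, 8]
nums[mid]=7=7: mid=3
nums[mid]=7=7: mid=4
nums[mid]=5<7: swap nums[2],nums[4]; lo=3,mid=5 → [5, 6, 5, 7, 7, 5, 5, 5, 8, 8, 8]
nums[mid]=5<7: swap nums[3],nums[5]; lo=4,mid=6 → [5, 6, 5, 5, 7, 7, 5, 5, 8, 8, 8]
nums[mid]=5<7: swap nums[4],nums[6]; lo=5,mid=7 → [5, 6, 5, 5, 5, 7, 7, 5, 8, 8, 8]
nums[mid]=5<7: swap nums[5],nums[7]; lo=6,mid=8 → [5, 6, 5, 5, 5, 5, 7, 7, 8, 8, 8]
end: lo=6, hi=7; nums = [5, 6, 5, 5, 5, 5, 7, 7, 8, 8, 8]

(6, 7)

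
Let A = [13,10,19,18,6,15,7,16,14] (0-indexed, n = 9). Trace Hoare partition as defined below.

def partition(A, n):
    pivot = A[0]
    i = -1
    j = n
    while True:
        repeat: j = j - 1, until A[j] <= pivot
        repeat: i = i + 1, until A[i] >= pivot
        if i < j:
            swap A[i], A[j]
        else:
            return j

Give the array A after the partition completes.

[7,10,6,18,19,15,13,16,14]

pivot=13
j stops at 6 (7), i stops at 0 (13); swap ⇒ [7,10,19,18,6,15,13,16,14]
j stops at 4 (6), i stops at 2 (19); swap ⇒ [7,10,6,18,19,15,13,16,14]
j stops at 2, i stops at 3; i≥j ⇒ return 2. A=[7,10,6,18,19,15,13,16,14]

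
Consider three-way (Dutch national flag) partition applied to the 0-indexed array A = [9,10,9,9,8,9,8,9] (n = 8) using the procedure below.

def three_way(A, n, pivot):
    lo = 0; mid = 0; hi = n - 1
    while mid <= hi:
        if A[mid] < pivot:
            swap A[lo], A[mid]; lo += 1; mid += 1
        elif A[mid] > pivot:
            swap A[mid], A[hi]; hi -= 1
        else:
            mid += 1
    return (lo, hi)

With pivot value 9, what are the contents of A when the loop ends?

lo=0 mid=0 hi=7
9=9: mid=1
10>9: swap(1,7), hi=6 ⇒ [9,9,9,9,8,9,8,10]
9=9: mid=2
9=9: mid=3
9=9: mid=4
8<9: swap(0,4), lo=1 mid=5 ⇒ [8,9,9,9,9,9,8,10]
9=9: mid=6
8<9: swap(1,6), lo=2 mid=7 ⇒ [8,8,9,9,9,9,9,10]
done. lo=2 hi=6; A=[8,8,9,9,9,9,9,10]

[8,8,9,9,9,9,9,10]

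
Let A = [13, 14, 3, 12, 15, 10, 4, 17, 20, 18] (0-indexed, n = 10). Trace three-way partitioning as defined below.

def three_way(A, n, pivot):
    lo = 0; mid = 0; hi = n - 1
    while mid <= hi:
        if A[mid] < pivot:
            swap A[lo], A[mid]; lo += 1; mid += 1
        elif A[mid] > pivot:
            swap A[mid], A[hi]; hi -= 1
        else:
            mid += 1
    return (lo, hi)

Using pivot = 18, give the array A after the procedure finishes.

lo=0 mid=0 hi=9
13<18: swap(0,0), lo=1 mid=1 ⇒ [13, 14, 3, 12, 15, 10, 4, 17, 20, 18]
14<18: swap(1,1), lo=2 mid=2 ⇒ [13, 14, 3, 12, 15, 10, 4, 17, 20, 18]
3<18: swap(2,2), lo=3 mid=3 ⇒ [13, 14, 3, 12, 15, 10, 4, 17, 20, 18]
12<18: swap(3,3), lo=4 mid=4 ⇒ [13, 14, 3, 12, 15, 10, 4, 17, 20, 18]
15<18: swap(4,4), lo=5 mid=5 ⇒ [13, 14, 3, 12, 15, 10, 4, 17, 20, 18]
10<18: swap(5,5), lo=6 mid=6 ⇒ [13, 14, 3, 12, 15, 10, 4, 17, 20, 18]
4<18: swap(6,6), lo=7 mid=7 ⇒ [13, 14, 3, 12, 15, 10, 4, 17, 20, 18]
17<18: swap(7,7), lo=8 mid=8 ⇒ [13, 14, 3, 12, 15, 10, 4, 17, 20, 18]
20>18: swap(8,9), hi=8 ⇒ [13, 14, 3, 12, 15, 10, 4, 17, 18, 20]
18=18: mid=9
done. lo=8 hi=8; A=[13, 14, 3, 12, 15, 10, 4, 17, 18, 20]

[13, 14, 3, 12, 15, 10, 4, 17, 18, 20]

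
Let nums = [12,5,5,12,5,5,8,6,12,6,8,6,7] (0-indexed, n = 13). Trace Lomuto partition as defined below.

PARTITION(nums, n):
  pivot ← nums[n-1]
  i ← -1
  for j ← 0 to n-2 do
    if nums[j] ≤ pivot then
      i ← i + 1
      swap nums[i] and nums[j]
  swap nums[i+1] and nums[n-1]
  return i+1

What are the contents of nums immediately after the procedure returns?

[5,5,5,5,6,6,6,7,12,12,8,8,12]

pivot=7, i=-1
j=0: 12>7, skip
j=1: 5≤7, i=0, swap(0,1) ⇒ [5,12,5,12,5,5,8,6,12,6,8,6,7]
j=2: 5≤7, i=1, swap(1,2) ⇒ [5,5,12,12,5,5,8,6,12,6,8,6,7]
j=3: 12>7, skip
j=4: 5≤7, i=2, swap(2,4) ⇒ [5,5,5,12,12,5,8,6,12,6,8,6,7]
j=5: 5≤7, i=3, swap(3,5) ⇒ [5,5,5,5,12,12,8,6,12,6,8,6,7]
j=6: 8>7, skip
j=7: 6≤7, i=4, swap(4,7) ⇒ [5,5,5,5,6,12,8,12,12,6,8,6,7]
j=8: 12>7, skip
j=9: 6≤7, i=5, swap(5,9) ⇒ [5,5,5,5,6,6,8,12,12,12,8,6,7]
j=10: 8>7, skip
j=11: 6≤7, i=6, swap(6,11) ⇒ [5,5,5,5,6,6,6,12,12,12,8,8,7]
swap(7,12) ⇒ [5,5,5,5,6,6,6,7,12,12,8,8,12]; return 7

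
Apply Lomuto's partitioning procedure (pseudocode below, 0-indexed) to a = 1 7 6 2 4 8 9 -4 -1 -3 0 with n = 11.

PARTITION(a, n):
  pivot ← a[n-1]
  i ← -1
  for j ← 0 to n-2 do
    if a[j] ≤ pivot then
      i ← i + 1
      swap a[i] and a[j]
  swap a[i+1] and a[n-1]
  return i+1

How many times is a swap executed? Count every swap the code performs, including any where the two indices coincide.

pivot=0, i=-1
j=0: 1>0, skip
j=1: 7>0, skip
j=2: 6>0, skip
j=3: 2>0, skip
j=4: 4>0, skip
j=5: 8>0, skip
j=6: 9>0, skip
j=7: -4≤0, i=0, swap(0,7) ⇒ -4 7 6 2 4 8 9 1 -1 -3 0
j=8: -1≤0, i=1, swap(1,8) ⇒ -4 -1 6 2 4 8 9 1 7 -3 0
j=9: -3≤0, i=2, swap(2,9) ⇒ -4 -1 -3 2 4 8 9 1 7 6 0
swap(3,10) ⇒ -4 -1 -3 0 4 8 9 1 7 6 2; return 3

4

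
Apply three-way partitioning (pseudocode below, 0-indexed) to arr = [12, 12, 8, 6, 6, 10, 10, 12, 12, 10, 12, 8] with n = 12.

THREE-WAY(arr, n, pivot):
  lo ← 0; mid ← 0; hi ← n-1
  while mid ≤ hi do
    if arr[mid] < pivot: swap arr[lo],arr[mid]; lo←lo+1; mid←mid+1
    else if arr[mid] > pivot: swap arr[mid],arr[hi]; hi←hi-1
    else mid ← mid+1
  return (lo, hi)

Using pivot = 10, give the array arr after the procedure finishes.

pivot = 10; lo=0, mid=0, hi=11
arr[mid]=12>10: swap arr[0],arr[11]; hi=10 → [8, 12, 8, 6, 6, 10, 10, 12, 12, 10, 12, 12]
arr[mid]=8<10: swap arr[0],arr[0]; lo=1,mid=1 → [8, 12, 8, 6, 6, 10, 10, 12, 12, 10, 12, 12]
arr[mid]=12>10: swap arr[1],arr[10]; hi=9 → [8, 12, 8, 6, 6, 10, 10, 12, 12, 10, 12, 12]
arr[mid]=12>10: swap arr[1],arr[9]; hi=8 → [8, 10, 8, 6, 6, 10, 10, 12, 12, 12, 12, 12]
arr[mid]=10=10: mid=2
arr[mid]=8<10: swap arr[1],arr[2]; lo=2,mid=3 → [8, 8, 10, 6, 6, 10, 10, 12, 12, 12, 12, 12]
arr[mid]=6<10: swap arr[2],arr[3]; lo=3,mid=4 → [8, 8, 6, 10, 6, 10, 10, 12, 12, 12, 12, 12]
arr[mid]=6<10: swap arr[3],arr[4]; lo=4,mid=5 → [8, 8, 6, 6, 10, 10, 10, 12, 12, 12, 12, 12]
arr[mid]=10=10: mid=6
arr[mid]=10=10: mid=7
arr[mid]=12>10: swap arr[7],arr[8]; hi=7 → [8, 8, 6, 6, 10, 10, 10, 12, 12, 12, 12, 12]
arr[mid]=12>10: swap arr[7],arr[7]; hi=6 → [8, 8, 6, 6, 10, 10, 10, 12, 12, 12, 12, 12]
end: lo=4, hi=6; arr = [8, 8, 6, 6, 10, 10, 10, 12, 12, 12, 12, 12]

[8, 8, 6, 6, 10, 10, 10, 12, 12, 12, 12, 12]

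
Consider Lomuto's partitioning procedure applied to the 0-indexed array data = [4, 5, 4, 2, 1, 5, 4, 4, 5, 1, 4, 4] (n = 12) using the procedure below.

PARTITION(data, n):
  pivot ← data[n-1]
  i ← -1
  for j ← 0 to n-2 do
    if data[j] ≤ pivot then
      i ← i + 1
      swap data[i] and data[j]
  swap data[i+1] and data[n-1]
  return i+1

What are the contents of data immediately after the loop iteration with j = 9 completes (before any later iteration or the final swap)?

pivot = data[11] = 4; i = -1
j=0: data[0]=4 ≤ 4 → i=0, swap data[0],data[0] (no change) → [4, 5, 4, 2, 1, 5, 4, 4, 5, 1, 4, 4]
j=1: data[1]=5 > 4 → no swap
j=2: data[2]=4 ≤ 4 → i=1, swap data[1],data[2] → [4, 4, 5, 2, 1, 5, 4, 4, 5, 1, 4, 4]
j=3: data[3]=2 ≤ 4 → i=2, swap data[2],data[3] → [4, 4, 2, 5, 1, 5, 4, 4, 5, 1, 4, 4]
j=4: data[4]=1 ≤ 4 → i=3, swap data[3],data[4] → [4, 4, 2, 1, 5, 5, 4, 4, 5, 1, 4, 4]
j=5: data[5]=5 > 4 → no swap
j=6: data[6]=4 ≤ 4 → i=4, swap data[4],data[6] → [4, 4, 2, 1, 4, 5, 5, 4, 5, 1, 4, 4]
j=7: data[7]=4 ≤ 4 → i=5, swap data[5],data[7] → [4, 4, 2, 1, 4, 4, 5, 5, 5, 1, 4, 4]
j=8: data[8]=5 > 4 → no swap
j=9: data[9]=1 ≤ 4 → i=6, swap data[6],data[9] → [4, 4, 2, 1, 4, 4, 1, 5, 5, 5, 4, 4]
(after j=9) data = [4, 4, 2, 1, 4, 4, 1, 5, 5, 5, 4, 4]

[4, 4, 2, 1, 4, 4, 1, 5, 5, 5, 4, 4]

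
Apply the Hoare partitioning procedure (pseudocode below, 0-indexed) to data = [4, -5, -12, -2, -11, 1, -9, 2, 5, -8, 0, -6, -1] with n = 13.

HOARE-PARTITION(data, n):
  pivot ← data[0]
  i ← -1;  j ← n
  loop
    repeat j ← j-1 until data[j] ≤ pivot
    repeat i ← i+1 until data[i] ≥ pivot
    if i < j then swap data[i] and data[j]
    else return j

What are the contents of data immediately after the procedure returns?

[-1, -5, -12, -2, -11, 1, -9, 2, -6, -8, 0, 5, 4]

pivot=4
j stops at 12 (-1), i stops at 0 (4); swap ⇒ [-1, -5, -12, -2, -11, 1, -9, 2, 5, -8, 0, -6, 4]
j stops at 11 (-6), i stops at 8 (5); swap ⇒ [-1, -5, -12, -2, -11, 1, -9, 2, -6, -8, 0, 5, 4]
j stops at 10, i stops at 11; i≥j ⇒ return 10. data=[-1, -5, -12, -2, -11, 1, -9, 2, -6, -8, 0, 5, 4]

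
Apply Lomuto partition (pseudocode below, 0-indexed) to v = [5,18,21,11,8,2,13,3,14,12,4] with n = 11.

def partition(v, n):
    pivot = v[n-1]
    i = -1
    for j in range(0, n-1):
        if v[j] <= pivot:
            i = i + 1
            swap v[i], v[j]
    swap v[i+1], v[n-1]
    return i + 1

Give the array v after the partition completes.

[2,3,4,11,8,5,13,18,14,12,21]

pivot=4, i=-1
j=0: 5>4, skip
j=1: 18>4, skip
j=2: 21>4, skip
j=3: 11>4, skip
j=4: 8>4, skip
j=5: 2≤4, i=0, swap(0,5) ⇒ [2,18,21,11,8,5,13,3,14,12,4]
j=6: 13>4, skip
j=7: 3≤4, i=1, swap(1,7) ⇒ [2,3,21,11,8,5,13,18,14,12,4]
j=8: 14>4, skip
j=9: 12>4, skip
swap(2,10) ⇒ [2,3,4,11,8,5,13,18,14,12,21]; return 2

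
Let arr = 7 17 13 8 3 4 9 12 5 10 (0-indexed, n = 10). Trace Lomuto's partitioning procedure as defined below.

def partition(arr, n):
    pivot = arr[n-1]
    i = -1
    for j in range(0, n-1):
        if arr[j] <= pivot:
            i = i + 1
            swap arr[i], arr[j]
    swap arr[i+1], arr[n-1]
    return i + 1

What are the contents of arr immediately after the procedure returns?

7 8 3 4 9 5 10 12 17 13

pivot = arr[9] = 10; i = -1
j=0: arr[0]=7 ≤ 10 → i=0, swap arr[0],arr[0] (no change) → 7 17 13 8 3 4 9 12 5 10
j=1: arr[1]=17 > 10 → no swap
j=2: arr[2]=13 > 10 → no swap
j=3: arr[3]=8 ≤ 10 → i=1, swap arr[1],arr[3] → 7 8 13 17 3 4 9 12 5 10
j=4: arr[4]=3 ≤ 10 → i=2, swap arr[2],arr[4] → 7 8 3 17 13 4 9 12 5 10
j=5: arr[5]=4 ≤ 10 → i=3, swap arr[3],arr[5] → 7 8 3 4 13 17 9 12 5 10
j=6: arr[6]=9 ≤ 10 → i=4, swap arr[4],arr[6] → 7 8 3 4 9 17 13 12 5 10
j=7: arr[7]=12 > 10 → no swap
j=8: arr[8]=5 ≤ 10 → i=5, swap arr[5],arr[8] → 7 8 3 4 9 5 13 12 17 10
final swap arr[6],arr[9] → 7 8 3 4 9 5 10 12 17 13; return 6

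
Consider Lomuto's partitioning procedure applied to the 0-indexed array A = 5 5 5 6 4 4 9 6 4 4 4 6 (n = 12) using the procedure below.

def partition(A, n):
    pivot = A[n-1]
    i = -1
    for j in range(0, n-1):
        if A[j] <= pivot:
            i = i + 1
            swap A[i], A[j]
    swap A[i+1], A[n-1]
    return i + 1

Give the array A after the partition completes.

pivot=6, i=-1
j=0: 5≤6, i=0, swap(0,0) ⇒ 5 5 5 6 4 4 9 6 4 4 4 6
j=1: 5≤6, i=1, swap(1,1) ⇒ 5 5 5 6 4 4 9 6 4 4 4 6
j=2: 5≤6, i=2, swap(2,2) ⇒ 5 5 5 6 4 4 9 6 4 4 4 6
j=3: 6≤6, i=3, swap(3,3) ⇒ 5 5 5 6 4 4 9 6 4 4 4 6
j=4: 4≤6, i=4, swap(4,4) ⇒ 5 5 5 6 4 4 9 6 4 4 4 6
j=5: 4≤6, i=5, swap(5,5) ⇒ 5 5 5 6 4 4 9 6 4 4 4 6
j=6: 9>6, skip
j=7: 6≤6, i=6, swap(6,7) ⇒ 5 5 5 6 4 4 6 9 4 4 4 6
j=8: 4≤6, i=7, swap(7,8) ⇒ 5 5 5 6 4 4 6 4 9 4 4 6
j=9: 4≤6, i=8, swap(8,9) ⇒ 5 5 5 6 4 4 6 4 4 9 4 6
j=10: 4≤6, i=9, swap(9,10) ⇒ 5 5 5 6 4 4 6 4 4 4 9 6
swap(10,11) ⇒ 5 5 5 6 4 4 6 4 4 4 6 9; return 10

5 5 5 6 4 4 6 4 4 4 6 9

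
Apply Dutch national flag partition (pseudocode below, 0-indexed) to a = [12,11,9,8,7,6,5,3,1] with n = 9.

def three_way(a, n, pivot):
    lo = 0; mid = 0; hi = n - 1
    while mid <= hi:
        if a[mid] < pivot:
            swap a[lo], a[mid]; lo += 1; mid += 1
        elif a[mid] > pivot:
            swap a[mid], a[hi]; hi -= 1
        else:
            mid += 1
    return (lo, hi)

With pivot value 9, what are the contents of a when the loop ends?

[1,3,8,7,6,5,9,11,12]

lo=0 mid=0 hi=8
12>9: swap(0,8), hi=7 ⇒ [1,11,9,8,7,6,5,3,12]
1<9: swap(0,0), lo=1 mid=1 ⇒ [1,11,9,8,7,6,5,3,12]
11>9: swap(1,7), hi=6 ⇒ [1,3,9,8,7,6,5,11,12]
3<9: swap(1,1), lo=2 mid=2 ⇒ [1,3,9,8,7,6,5,11,12]
9=9: mid=3
8<9: swap(2,3), lo=3 mid=4 ⇒ [1,3,8,9,7,6,5,11,12]
7<9: swap(3,4), lo=4 mid=5 ⇒ [1,3,8,7,9,6,5,11,12]
6<9: swap(4,5), lo=5 mid=6 ⇒ [1,3,8,7,6,9,5,11,12]
5<9: swap(5,6), lo=6 mid=7 ⇒ [1,3,8,7,6,5,9,11,12]
done. lo=6 hi=6; a=[1,3,8,7,6,5,9,11,12]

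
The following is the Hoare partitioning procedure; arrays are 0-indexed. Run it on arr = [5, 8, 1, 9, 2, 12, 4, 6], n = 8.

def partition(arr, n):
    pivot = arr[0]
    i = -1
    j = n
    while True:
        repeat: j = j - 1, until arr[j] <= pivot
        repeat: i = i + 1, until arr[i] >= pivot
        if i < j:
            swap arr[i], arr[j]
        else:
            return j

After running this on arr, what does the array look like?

[4, 2, 1, 9, 8, 12, 5, 6]

pivot = arr[0] = 5; i = -1, j = 8
j→6 (arr[6]=4≤5), i→0 (arr[0]=5≥5); i<j, swap → [4, 8, 1, 9, 2, 12, 5, 6]
j→4 (arr[4]=2≤5), i→1 (arr[1]=8≥5); i<j, swap → [4, 2, 1, 9, 8, 12, 5, 6]
j→2, i→3; i≥j, return j=2. arr = [4, 2, 1, 9, 8, 12, 5, 6]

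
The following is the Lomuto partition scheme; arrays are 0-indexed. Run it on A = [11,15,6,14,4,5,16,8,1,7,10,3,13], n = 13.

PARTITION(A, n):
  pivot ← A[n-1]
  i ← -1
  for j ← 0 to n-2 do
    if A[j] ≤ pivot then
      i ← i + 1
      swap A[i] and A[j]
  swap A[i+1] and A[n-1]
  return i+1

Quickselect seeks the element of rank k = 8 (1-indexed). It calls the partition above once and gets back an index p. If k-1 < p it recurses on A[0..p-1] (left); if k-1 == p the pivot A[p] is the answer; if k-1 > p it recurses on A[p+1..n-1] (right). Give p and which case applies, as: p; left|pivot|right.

pivot = A[12] = 13; i = -1
j=0: A[0]=11 ≤ 13 → i=0, swap A[0],A[0] (no change) → [11,15,6,14,4,5,16,8,1,7,10,3,13]
j=1: A[1]=15 > 13 → no swap
j=2: A[2]=6 ≤ 13 → i=1, swap A[1],A[2] → [11,6,15,14,4,5,16,8,1,7,10,3,13]
j=3: A[3]=14 > 13 → no swap
j=4: A[4]=4 ≤ 13 → i=2, swap A[2],A[4] → [11,6,4,14,15,5,16,8,1,7,10,3,13]
j=5: A[5]=5 ≤ 13 → i=3, swap A[3],A[5] → [11,6,4,5,15,14,16,8,1,7,10,3,13]
j=6: A[6]=16 > 13 → no swap
j=7: A[7]=8 ≤ 13 → i=4, swap A[4],A[7] → [11,6,4,5,8,14,16,15,1,7,10,3,13]
j=8: A[8]=1 ≤ 13 → i=5, swap A[5],A[8] → [11,6,4,5,8,1,16,15,14,7,10,3,13]
j=9: A[9]=7 ≤ 13 → i=6, swap A[6],A[9] → [11,6,4,5,8,1,7,15,14,16,10,3,13]
j=10: A[10]=10 ≤ 13 → i=7, swap A[7],A[10] → [11,6,4,5,8,1,7,10,14,16,15,3,13]
j=11: A[11]=3 ≤ 13 → i=8, swap A[8],A[11] → [11,6,4,5,8,1,7,10,3,16,15,14,13]
final swap A[9],A[12] → [11,6,4,5,8,1,7,10,3,13,15,14,16]; return 9
p = 9; k-1 = 7 < 9 ⇒ left

9; left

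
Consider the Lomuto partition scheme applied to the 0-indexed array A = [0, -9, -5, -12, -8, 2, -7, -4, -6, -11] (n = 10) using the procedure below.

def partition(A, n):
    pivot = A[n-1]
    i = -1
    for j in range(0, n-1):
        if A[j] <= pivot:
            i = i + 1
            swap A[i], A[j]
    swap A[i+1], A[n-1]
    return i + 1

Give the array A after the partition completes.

[-12, -11, -5, 0, -8, 2, -7, -4, -6, -9]

pivot = A[9] = -11; i = -1
j=0: A[0]=0 > -11 → no swap
j=1: A[1]=-9 > -11 → no swap
j=2: A[2]=-5 > -11 → no swap
j=3: A[3]=-12 ≤ -11 → i=0, swap A[0],A[3] → [-12, -9, -5, 0, -8, 2, -7, -4, -6, -11]
j=4: A[4]=-8 > -11 → no swap
j=5: A[5]=2 > -11 → no swap
j=6: A[6]=-7 > -11 → no swap
j=7: A[7]=-4 > -11 → no swap
j=8: A[8]=-6 > -11 → no swap
final swap A[1],A[9] → [-12, -11, -5, 0, -8, 2, -7, -4, -6, -9]; return 1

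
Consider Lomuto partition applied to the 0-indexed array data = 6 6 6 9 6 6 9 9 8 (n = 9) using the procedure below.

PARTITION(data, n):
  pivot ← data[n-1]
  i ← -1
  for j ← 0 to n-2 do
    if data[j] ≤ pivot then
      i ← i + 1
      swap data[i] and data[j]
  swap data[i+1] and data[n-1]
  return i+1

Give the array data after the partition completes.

pivot = data[8] = 8; i = -1
j=0: data[0]=6 ≤ 8 → i=0, swap data[0],data[0] (no change) → 6 6 6 9 6 6 9 9 8
j=1: data[1]=6 ≤ 8 → i=1, swap data[1],data[1] (no change) → 6 6 6 9 6 6 9 9 8
j=2: data[2]=6 ≤ 8 → i=2, swap data[2],data[2] (no change) → 6 6 6 9 6 6 9 9 8
j=3: data[3]=9 > 8 → no swap
j=4: data[4]=6 ≤ 8 → i=3, swap data[3],data[4] → 6 6 6 6 9 6 9 9 8
j=5: data[5]=6 ≤ 8 → i=4, swap data[4],data[5] → 6 6 6 6 6 9 9 9 8
j=6: data[6]=9 > 8 → no swap
j=7: data[7]=9 > 8 → no swap
final swap data[5],data[8] → 6 6 6 6 6 8 9 9 9; return 5

6 6 6 6 6 8 9 9 9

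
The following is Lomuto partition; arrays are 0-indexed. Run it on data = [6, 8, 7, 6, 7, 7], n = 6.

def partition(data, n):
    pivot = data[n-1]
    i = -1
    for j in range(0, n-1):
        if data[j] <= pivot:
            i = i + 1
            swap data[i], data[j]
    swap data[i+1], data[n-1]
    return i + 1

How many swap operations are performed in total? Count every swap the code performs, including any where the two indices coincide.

5

pivot = data[5] = 7; i = -1
j=0: data[0]=6 ≤ 7 → i=0, swap data[0],data[0] (no change) → [6, 8, 7, 6, 7, 7]
j=1: data[1]=8 > 7 → no swap
j=2: data[2]=7 ≤ 7 → i=1, swap data[1],data[2] → [6, 7, 8, 6, 7, 7]
j=3: data[3]=6 ≤ 7 → i=2, swap data[2],data[3] → [6, 7, 6, 8, 7, 7]
j=4: data[4]=7 ≤ 7 → i=3, swap data[3],data[4] → [6, 7, 6, 7, 8, 7]
final swap data[4],data[5] → [6, 7, 6, 7, 7, 8]; return 4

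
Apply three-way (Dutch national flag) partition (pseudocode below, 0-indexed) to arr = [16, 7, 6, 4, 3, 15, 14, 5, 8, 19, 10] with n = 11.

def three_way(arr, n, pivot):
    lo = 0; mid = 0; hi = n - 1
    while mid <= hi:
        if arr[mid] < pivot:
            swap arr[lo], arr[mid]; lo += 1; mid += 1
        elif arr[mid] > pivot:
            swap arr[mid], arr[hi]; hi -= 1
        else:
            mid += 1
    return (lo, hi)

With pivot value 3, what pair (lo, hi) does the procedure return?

(0, 0)

pivot = 3; lo=0, mid=0, hi=10
arr[mid]=16>3: swap arr[0],arr[10]; hi=9 → [10, 7, 6, 4, 3, 15, 14, 5, 8, 19, 16]
arr[mid]=10>3: swap arr[0],arr[9]; hi=8 → [19, 7, 6, 4, 3, 15, 14, 5, 8, 10, 16]
arr[mid]=19>3: swap arr[0],arr[8]; hi=7 → [8, 7, 6, 4, 3, 15, 14, 5, 19, 10, 16]
arr[mid]=8>3: swap arr[0],arr[7]; hi=6 → [5, 7, 6, 4, 3, 15, 14, 8, 19, 10, 16]
arr[mid]=5>3: swap arr[0],arr[6]; hi=5 → [14, 7, 6, 4, 3, 15, 5, 8, 19, 10, 16]
arr[mid]=14>3: swap arr[0],arr[5]; hi=4 → [15, 7, 6, 4, 3, 14, 5, 8, 19, 10, 16]
arr[mid]=15>3: swap arr[0],arr[4]; hi=3 → [3, 7, 6, 4, 15, 14, 5, 8, 19, 10, 16]
arr[mid]=3=3: mid=1
arr[mid]=7>3: swap arr[1],arr[3]; hi=2 → [3, 4, 6, 7, 15, 14, 5, 8, 19, 10, 16]
arr[mid]=4>3: swap arr[1],arr[2]; hi=1 → [3, 6, 4, 7, 15, 14, 5, 8, 19, 10, 16]
arr[mid]=6>3: swap arr[1],arr[1]; hi=0 → [3, 6, 4, 7, 15, 14, 5, 8, 19, 10, 16]
end: lo=0, hi=0; arr = [3, 6, 4, 7, 15, 14, 5, 8, 19, 10, 16]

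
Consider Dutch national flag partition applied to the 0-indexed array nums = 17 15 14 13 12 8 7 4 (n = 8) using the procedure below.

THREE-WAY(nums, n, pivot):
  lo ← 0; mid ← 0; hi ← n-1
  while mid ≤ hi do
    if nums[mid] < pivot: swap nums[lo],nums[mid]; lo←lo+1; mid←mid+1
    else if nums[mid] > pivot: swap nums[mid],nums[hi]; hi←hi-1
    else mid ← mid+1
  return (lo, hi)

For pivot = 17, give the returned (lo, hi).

pivot = 17; lo=0, mid=0, hi=7
nums[mid]=17=17: mid=1
nums[mid]=15<17: swap nums[0],nums[1]; lo=1,mid=2 → 15 17 14 13 12 8 7 4
nums[mid]=14<17: swap nums[1],nums[2]; lo=2,mid=3 → 15 14 17 13 12 8 7 4
nums[mid]=13<17: swap nums[2],nums[3]; lo=3,mid=4 → 15 14 13 17 12 8 7 4
nums[mid]=12<17: swap nums[3],nums[4]; lo=4,mid=5 → 15 14 13 12 17 8 7 4
nums[mid]=8<17: swap nums[4],nums[5]; lo=5,mid=6 → 15 14 13 12 8 17 7 4
nums[mid]=7<17: swap nums[5],nums[6]; lo=6,mid=7 → 15 14 13 12 8 7 17 4
nums[mid]=4<17: swap nums[6],nums[7]; lo=7,mid=8 → 15 14 13 12 8 7 4 17
end: lo=7, hi=7; nums = 15 14 13 12 8 7 4 17

(7, 7)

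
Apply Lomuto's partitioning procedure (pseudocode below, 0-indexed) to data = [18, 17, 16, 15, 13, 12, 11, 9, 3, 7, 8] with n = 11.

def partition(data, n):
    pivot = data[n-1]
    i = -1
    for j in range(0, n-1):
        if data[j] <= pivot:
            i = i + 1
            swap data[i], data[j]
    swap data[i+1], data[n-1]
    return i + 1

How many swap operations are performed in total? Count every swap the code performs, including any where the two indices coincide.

3

pivot = data[10] = 8; i = -1
j=0: data[0]=18 > 8 → no swap
j=1: data[1]=17 > 8 → no swap
j=2: data[2]=16 > 8 → no swap
j=3: data[3]=15 > 8 → no swap
j=4: data[4]=13 > 8 → no swap
j=5: data[5]=12 > 8 → no swap
j=6: data[6]=11 > 8 → no swap
j=7: data[7]=9 > 8 → no swap
j=8: data[8]=3 ≤ 8 → i=0, swap data[0],data[8] → [3, 17, 16, 15, 13, 12, 11, 9, 18, 7, 8]
j=9: data[9]=7 ≤ 8 → i=1, swap data[1],data[9] → [3, 7, 16, 15, 13, 12, 11, 9, 18, 17, 8]
final swap data[2],data[10] → [3, 7, 8, 15, 13, 12, 11, 9, 18, 17, 16]; return 2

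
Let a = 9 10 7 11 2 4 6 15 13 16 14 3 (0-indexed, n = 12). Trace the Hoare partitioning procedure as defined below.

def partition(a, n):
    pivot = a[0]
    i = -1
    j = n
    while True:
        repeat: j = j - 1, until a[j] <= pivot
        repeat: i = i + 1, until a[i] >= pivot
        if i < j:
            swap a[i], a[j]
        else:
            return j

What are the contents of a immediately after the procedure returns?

3 6 7 4 2 11 10 15 13 16 14 9

pivot = a[0] = 9; i = -1, j = 12
j→11 (a[11]=3≤9), i→0 (a[0]=9≥9); i<j, swap → 3 10 7 11 2 4 6 15 13 16 14 9
j→6 (a[6]=6≤9), i→1 (a[1]=10≥9); i<j, swap → 3 6 7 11 2 4 10 15 13 16 14 9
j→5 (a[5]=4≤9), i→3 (a[3]=11≥9); i<j, swap → 3 6 7 4 2 11 10 15 13 16 14 9
j→4, i→5; i≥j, return j=4. a = 3 6 7 4 2 11 10 15 13 16 14 9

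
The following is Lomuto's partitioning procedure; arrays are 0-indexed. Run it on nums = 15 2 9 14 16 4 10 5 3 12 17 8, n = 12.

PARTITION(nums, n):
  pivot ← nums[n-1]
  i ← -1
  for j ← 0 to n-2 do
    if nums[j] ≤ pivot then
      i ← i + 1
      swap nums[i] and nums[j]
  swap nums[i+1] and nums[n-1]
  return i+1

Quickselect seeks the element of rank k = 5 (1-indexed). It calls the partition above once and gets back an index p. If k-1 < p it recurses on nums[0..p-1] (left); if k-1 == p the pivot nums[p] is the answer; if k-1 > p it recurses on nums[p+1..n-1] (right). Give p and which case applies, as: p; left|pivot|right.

4; pivot

pivot=8, i=-1
j=0: 15>8, skip
j=1: 2≤8, i=0, swap(0,1) ⇒ 2 15 9 14 16 4 10 5 3 12 17 8
j=2: 9>8, skip
j=3: 14>8, skip
j=4: 16>8, skip
j=5: 4≤8, i=1, swap(1,5) ⇒ 2 4 9 14 16 15 10 5 3 12 17 8
j=6: 10>8, skip
j=7: 5≤8, i=2, swap(2,7) ⇒ 2 4 5 14 16 15 10 9 3 12 17 8
j=8: 3≤8, i=3, swap(3,8) ⇒ 2 4 5 3 16 15 10 9 14 12 17 8
j=9: 12>8, skip
j=10: 17>8, skip
swap(4,11) ⇒ 2 4 5 3 8 15 10 9 14 12 17 16; return 4
p = 4; k-1 = 4 == 4 ⇒ pivot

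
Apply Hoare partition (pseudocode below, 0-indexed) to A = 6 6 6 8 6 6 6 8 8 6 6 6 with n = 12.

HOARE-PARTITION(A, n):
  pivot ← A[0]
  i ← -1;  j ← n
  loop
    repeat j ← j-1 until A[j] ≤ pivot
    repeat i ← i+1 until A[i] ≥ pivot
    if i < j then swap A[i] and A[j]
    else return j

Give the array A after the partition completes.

6 6 6 6 6 6 8 8 8 6 6 6

pivot = A[0] = 6; i = -1, j = 12
j→11 (A[11]=6≤6), i→0 (A[0]=6≥6); i<j, swap → 6 6 6 8 6 6 6 8 8 6 6 6
j→10 (A[10]=6≤6), i→1 (A[1]=6≥6); i<j, swap → 6 6 6 8 6 6 6 8 8 6 6 6
j→9 (A[9]=6≤6), i→2 (A[2]=6≥6); i<j, swap → 6 6 6 8 6 6 6 8 8 6 6 6
j→6 (A[6]=6≤6), i→3 (A[3]=8≥6); i<j, swap → 6 6 6 6 6 6 8 8 8 6 6 6
j→5 (A[5]=6≤6), i→4 (A[4]=6≥6); i<j, swap → 6 6 6 6 6 6 8 8 8 6 6 6
j→4, i→5; i≥j, return j=4. A = 6 6 6 6 6 6 8 8 8 6 6 6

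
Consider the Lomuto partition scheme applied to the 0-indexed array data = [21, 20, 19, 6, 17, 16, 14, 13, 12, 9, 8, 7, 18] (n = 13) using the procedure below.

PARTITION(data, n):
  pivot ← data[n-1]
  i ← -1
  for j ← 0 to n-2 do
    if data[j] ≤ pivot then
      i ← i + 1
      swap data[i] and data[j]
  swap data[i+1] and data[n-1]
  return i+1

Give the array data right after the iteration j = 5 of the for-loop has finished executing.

[6, 17, 16, 21, 20, 19, 14, 13, 12, 9, 8, 7, 18]

pivot=18, i=-1
j=0: 21>18, skip
j=1: 20>18, skip
j=2: 19>18, skip
j=3: 6≤18, i=0, swap(0,3) ⇒ [6, 20, 19, 21, 17, 16, 14, 13, 12, 9, 8, 7, 18]
j=4: 17≤18, i=1, swap(1,4) ⇒ [6, 17, 19, 21, 20, 16, 14, 13, 12, 9, 8, 7, 18]
j=5: 16≤18, i=2, swap(2,5) ⇒ [6, 17, 16, 21, 20, 19, 14, 13, 12, 9, 8, 7, 18]
(after j=5) data = [6, 17, 16, 21, 20, 19, 14, 13, 12, 9, 8, 7, 18]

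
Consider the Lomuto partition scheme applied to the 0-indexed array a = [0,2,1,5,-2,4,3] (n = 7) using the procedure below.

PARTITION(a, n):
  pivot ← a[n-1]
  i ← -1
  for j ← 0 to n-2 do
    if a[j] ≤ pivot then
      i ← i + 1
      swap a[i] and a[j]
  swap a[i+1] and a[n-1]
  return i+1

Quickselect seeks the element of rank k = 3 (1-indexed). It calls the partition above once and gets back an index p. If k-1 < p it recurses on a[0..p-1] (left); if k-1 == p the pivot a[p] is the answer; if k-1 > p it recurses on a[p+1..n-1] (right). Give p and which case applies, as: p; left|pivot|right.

pivot = a[6] = 3; i = -1
j=0: a[0]=0 ≤ 3 → i=0, swap a[0],a[0] (no change) → [0,2,1,5,-2,4,3]
j=1: a[1]=2 ≤ 3 → i=1, swap a[1],a[1] (no change) → [0,2,1,5,-2,4,3]
j=2: a[2]=1 ≤ 3 → i=2, swap a[2],a[2] (no change) → [0,2,1,5,-2,4,3]
j=3: a[3]=5 > 3 → no swap
j=4: a[4]=-2 ≤ 3 → i=3, swap a[3],a[4] → [0,2,1,-2,5,4,3]
j=5: a[5]=4 > 3 → no swap
final swap a[4],a[6] → [0,2,1,-2,3,4,5]; return 4
p = 4; k-1 = 2 < 4 ⇒ left

4; left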